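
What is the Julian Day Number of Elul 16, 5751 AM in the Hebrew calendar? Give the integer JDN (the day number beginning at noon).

2448495

In the Gregorian calendar the same day is 26 August 1991.
JDN 2400001 is 17 November 1858 CE (Gregorian), MJD 0; the target day is +48494 days from there, so JDN = 2448495.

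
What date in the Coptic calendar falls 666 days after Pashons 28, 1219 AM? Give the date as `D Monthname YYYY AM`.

23 Paremhat 1221 AM

Counting 666 days forward from JDN 2270171 reaches JDN 2270837, which is 23 Paremhat 1221 AM.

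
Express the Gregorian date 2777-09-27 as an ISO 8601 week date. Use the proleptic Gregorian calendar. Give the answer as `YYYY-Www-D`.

2777-W39-2

The weekday is Tuesday (ISO weekday 2).
That Tuesday belongs to ISO week 39 of ISO year 2777.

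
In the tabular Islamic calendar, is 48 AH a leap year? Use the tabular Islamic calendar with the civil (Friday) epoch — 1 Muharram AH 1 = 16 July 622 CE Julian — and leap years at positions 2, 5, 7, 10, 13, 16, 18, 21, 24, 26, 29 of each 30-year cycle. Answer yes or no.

Year 48 AH is year 18 of its 30-year cycle; leap positions are 2, 5, 7, 10, 13, 16, 18, 21, 24, 26, 29, so it is a leap year (355 days).

yes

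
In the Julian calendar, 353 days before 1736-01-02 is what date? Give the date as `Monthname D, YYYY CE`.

January 14, 1735 CE

The starting date is JDN 2355133; 2355133 − 353 = 2354780.
JDN 2354780 corresponds to January 14, 1735 CE.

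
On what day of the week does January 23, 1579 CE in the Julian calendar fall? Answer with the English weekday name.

Friday

Equivalently 2 February 1579 Gregorian, JDN 2297810.
Since JDN mod 7 = 4 (0 = Monday), the day is Friday.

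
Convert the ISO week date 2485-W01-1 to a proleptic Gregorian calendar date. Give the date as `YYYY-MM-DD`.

ISO week 1 of 2485 is the week containing the first Thursday of 2485.
Week 1, day 1 (Monday) lands on 2485-01-01.

2485-01-01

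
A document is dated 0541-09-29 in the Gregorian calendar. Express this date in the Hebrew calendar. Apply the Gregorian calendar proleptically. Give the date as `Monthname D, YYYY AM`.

Both dates share Julian Day Number 1918928; in the Hebrew calendar that is 21 Tishrei 4302 AM.

Tishrei 21, 4302 AM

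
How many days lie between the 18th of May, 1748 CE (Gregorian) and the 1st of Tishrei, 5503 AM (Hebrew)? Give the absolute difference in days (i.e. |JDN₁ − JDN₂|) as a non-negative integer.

2058

First date → JDN 2359642; second date → JDN 2357584.
The interval is |2359642 − 2357584| = 2058 days.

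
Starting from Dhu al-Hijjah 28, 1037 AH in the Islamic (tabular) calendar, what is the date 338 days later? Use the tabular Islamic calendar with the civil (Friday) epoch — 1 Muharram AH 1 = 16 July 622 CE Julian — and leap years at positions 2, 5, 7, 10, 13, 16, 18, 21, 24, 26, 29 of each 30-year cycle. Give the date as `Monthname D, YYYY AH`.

Dhu al-Hijjah 12, 1038 AH

Counting 338 days forward from JDN 2315916 reaches JDN 2316254, which is Dhu al-Hijjah 12, 1038 AH.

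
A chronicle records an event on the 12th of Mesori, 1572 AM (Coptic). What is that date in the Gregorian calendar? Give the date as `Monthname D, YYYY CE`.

August 17, 1856 CE

Both dates share Julian Day Number 2399179; in the Gregorian calendar that is 17 August 1856 CE.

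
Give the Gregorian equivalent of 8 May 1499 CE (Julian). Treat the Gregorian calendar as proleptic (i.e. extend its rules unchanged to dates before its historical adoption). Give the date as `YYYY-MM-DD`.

1499-05-17

The Julian–Gregorian offset here is 9 days (Julian trailing).
8 May 1499 Julian + 9 days → 17 May 1499 Gregorian.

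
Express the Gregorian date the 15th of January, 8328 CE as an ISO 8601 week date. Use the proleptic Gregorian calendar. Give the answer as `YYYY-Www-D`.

The weekday is Sunday (ISO weekday 7).
That Sunday belongs to ISO week 2 of ISO year 8328.

8328-W02-7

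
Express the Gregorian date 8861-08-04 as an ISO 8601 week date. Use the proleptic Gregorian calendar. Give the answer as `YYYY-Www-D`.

8861-W31-4

The weekday is Thursday (ISO weekday 4).
That Thursday belongs to ISO week 31 of ISO year 8861.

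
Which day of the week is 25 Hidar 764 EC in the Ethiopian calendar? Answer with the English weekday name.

Friday

Equivalently 26 November 771 Gregorian, JDN 2002991.
2002991 ≡ 4 (mod 7); counting from Monday = 0 gives Friday.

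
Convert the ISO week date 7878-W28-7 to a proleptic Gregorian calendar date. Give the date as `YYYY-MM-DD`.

ISO week 1 of 7878 is the week containing the first Thursday of 7878.
Week 28, day 7 (Sunday) lands on 7878-07-14.

7878-07-14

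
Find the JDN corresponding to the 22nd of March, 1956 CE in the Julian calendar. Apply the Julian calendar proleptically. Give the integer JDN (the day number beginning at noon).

2435568

In the Gregorian calendar the same day is 4 April 1956.
JDN 2299161 is 15 October 1582 CE (Gregorian); the target day is +136407 days from there, so JDN = 2435568.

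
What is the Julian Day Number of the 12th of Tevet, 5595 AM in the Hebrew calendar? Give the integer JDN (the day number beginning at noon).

2391292

In the Gregorian calendar the same day is 13 January 1835.
JDN 2451545 is 1 January 2000 CE (Gregorian); the target day is −60253 days from there, so JDN = 2391292.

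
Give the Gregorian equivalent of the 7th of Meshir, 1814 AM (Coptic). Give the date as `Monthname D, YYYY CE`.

February 14, 2098 CE

Julian Day Number of the source date = 2487384.
Converting JDN 2487384 to the Gregorian calendar gives 14 February 2098 CE.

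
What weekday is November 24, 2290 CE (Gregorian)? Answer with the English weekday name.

JDN 2557793 mod 7 = 0, and JDN 0 was a Monday, so this is a Monday.

Monday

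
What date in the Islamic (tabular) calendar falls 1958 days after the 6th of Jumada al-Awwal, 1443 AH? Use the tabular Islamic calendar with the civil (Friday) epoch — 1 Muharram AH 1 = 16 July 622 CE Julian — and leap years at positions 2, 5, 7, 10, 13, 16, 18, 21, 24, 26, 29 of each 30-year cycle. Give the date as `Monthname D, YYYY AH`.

Dhu al-Qa'dah 15, 1448 AH

The starting date is JDN 2459560; 2459560 + 1958 = 2461518.
JDN 2461518 corresponds to Dhu al-Qa'dah 15, 1448 AH.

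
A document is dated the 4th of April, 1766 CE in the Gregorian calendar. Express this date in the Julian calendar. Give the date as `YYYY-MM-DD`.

The Julian–Gregorian offset here is 11 days (Julian trailing).
4 April 1766 Gregorian − 11 days → 24 March 1766 Julian.

1766-03-24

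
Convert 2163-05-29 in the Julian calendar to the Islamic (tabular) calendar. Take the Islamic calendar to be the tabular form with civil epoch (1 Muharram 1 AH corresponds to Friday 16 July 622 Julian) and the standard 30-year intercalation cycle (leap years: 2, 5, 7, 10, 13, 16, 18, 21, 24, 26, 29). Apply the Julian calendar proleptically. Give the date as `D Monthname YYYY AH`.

10 Rabi' al-Awwal 1589 AH

The source date corresponds to 12 June 2163 in the Gregorian calendar (JDN 2511242).
That day falls on 10 Rabi' al-Awwal 1589 AH in the tabular Islamic calendar.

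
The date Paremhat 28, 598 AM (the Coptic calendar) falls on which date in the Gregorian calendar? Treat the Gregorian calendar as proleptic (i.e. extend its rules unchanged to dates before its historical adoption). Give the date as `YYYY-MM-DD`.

Julian Day Number of the source date = 2043291.
Converting JDN 2043291 to the Gregorian calendar gives 28 March 882 CE.

0882-03-28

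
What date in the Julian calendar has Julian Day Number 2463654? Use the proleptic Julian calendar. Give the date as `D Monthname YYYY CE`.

JDN 2463654 is 25 February 2033 in the Gregorian calendar.
In the Julian calendar that day is 12 February 2033 CE.

12 February 2033 CE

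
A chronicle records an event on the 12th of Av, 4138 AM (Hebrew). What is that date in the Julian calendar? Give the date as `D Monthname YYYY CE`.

Julian Day Number of the source date = 1859327.
Converting JDN 1859327 to the Julian calendar gives 24 July 378 CE.

24 July 378 CE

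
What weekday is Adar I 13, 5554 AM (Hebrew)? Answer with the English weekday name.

Thursday

Equivalently 13 February 1794 Gregorian, JDN 2376349.
JDN 2376349 mod 7 = 3, and JDN 0 was a Monday, so this is a Thursday.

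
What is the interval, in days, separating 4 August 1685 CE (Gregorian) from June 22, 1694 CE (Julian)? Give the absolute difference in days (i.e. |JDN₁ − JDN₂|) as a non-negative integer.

First date → JDN 2336710; second date → JDN 2339964.
The interval is |2336710 − 2339964| = 3254 days.

3254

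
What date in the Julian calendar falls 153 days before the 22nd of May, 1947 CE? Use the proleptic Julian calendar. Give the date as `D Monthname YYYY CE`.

The starting date is JDN 2432341; 2432341 − 153 = 2432188.
JDN 2432188 corresponds to 20 December 1946 CE.

20 December 1946 CE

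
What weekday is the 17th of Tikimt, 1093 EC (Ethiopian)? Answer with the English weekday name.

This is JDN 2123120 (21 October 1100 Gregorian).
2123120 ≡ 6 (mod 7); counting from Monday = 0 gives Sunday.

Sunday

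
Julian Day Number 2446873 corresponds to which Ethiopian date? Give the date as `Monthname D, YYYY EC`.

JDN 2446873 is 18 March 1987 in the Gregorian calendar.
In the Ethiopian calendar that day is Megabit 9, 1979 EC.

Megabit 9, 1979 EC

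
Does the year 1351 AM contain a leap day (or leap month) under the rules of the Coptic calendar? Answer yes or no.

yes

1351 mod 4 = 3; in the Coptic calendar a year is leap when year mod 4 = 3, so it is a leap year.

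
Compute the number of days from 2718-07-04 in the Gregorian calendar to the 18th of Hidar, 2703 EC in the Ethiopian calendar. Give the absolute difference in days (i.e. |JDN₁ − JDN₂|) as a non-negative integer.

First date → JDN 2713973; second date → JDN 2711203.
The interval is |2713973 − 2711203| = 2770 days.

2770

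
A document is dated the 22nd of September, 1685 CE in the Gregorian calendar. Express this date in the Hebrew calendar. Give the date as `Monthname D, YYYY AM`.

Both dates share Julian Day Number 2336759; in the Hebrew calendar that is 23 Elul 5445 AM.

Elul 23, 5445 AM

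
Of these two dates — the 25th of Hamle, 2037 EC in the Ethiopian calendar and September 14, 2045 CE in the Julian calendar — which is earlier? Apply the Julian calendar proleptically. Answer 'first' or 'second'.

First date → JDN 2468194; second date → JDN 2468251.
JDN 2468194 < JDN 2468251, so the first date is earlier.

first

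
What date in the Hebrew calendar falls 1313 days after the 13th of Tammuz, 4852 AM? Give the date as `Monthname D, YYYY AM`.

The starting date is JDN 2120082; 2120082 + 1313 = 2121395.
JDN 2121395 corresponds to Shevat 27, 4856 AM.

Shevat 27, 4856 AM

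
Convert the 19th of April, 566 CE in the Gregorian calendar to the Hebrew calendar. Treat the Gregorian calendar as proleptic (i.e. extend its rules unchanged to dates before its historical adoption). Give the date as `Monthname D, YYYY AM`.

Julian Day Number of the source date = 1927896.
Converting JDN 1927896 to the Hebrew calendar gives 12 Iyar 4326 AM.

Iyar 12, 4326 AM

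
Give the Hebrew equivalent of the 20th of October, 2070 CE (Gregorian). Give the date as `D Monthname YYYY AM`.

15 Cheshvan 5831 AM

Julian Day Number of the source date = 2477405.
Converting JDN 2477405 to the Hebrew calendar gives 15 Cheshvan 5831 AM.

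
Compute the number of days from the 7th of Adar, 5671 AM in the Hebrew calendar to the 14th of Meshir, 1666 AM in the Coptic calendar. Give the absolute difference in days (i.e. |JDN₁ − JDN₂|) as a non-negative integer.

JDN of the first date = 2419103.
JDN of the second date = 2433334.
|2433334 − 2419103| = 14231.

14231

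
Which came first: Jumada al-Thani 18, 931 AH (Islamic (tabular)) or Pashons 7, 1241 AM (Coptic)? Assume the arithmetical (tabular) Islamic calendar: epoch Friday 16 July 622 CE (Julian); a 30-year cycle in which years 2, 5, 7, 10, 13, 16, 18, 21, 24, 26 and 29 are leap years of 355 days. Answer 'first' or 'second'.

The two dates have Julian Day Numbers 2278166 and 2278186 respectively.
Since 2278166 < 2278186, the first date comes first.

first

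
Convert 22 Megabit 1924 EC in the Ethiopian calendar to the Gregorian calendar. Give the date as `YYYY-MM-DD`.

1932-03-31

Both dates share Julian Day Number 2426798; in the Gregorian calendar that is 31 March 1932 CE.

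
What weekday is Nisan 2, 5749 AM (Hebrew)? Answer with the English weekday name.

Equivalently 7 April 1989 Gregorian, JDN 2447624.
JDN 2447624 mod 7 = 4, and JDN 0 was a Monday, so this is a Friday.

Friday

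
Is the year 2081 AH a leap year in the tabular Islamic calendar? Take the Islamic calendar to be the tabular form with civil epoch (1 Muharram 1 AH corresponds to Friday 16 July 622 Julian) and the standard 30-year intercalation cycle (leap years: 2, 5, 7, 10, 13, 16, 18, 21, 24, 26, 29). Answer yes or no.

Year 2081 AH is year 11 of its 30-year cycle; leap positions are 2, 5, 7, 10, 13, 16, 18, 21, 24, 26, 29, so it is a common year (354 days).

no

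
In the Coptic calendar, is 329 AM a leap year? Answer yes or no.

329 mod 4 = 1; in the Coptic calendar a year is leap when year mod 4 = 3, so it is a common year.

no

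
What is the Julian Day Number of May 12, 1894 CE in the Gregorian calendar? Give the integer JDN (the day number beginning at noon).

JDN 2400001 is 17 November 1858 CE (Gregorian), MJD 0; the target day is +12960 days from there, so JDN = 2412961.

2412961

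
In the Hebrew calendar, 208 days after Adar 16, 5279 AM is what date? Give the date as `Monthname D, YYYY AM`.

The starting date is JDN 2275920; 2275920 + 208 = 2276128.
JDN 2276128 corresponds to Tishrei 18, 5280 AM.

Tishrei 18, 5280 AM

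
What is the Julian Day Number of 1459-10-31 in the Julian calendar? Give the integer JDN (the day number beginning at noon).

2254261

Equivalently 9 November 1459 (proleptic Gregorian).
JDN 2400001 is 17 November 1858 CE (Gregorian), MJD 0; the target day is −145740 days from there, so JDN = 2254261.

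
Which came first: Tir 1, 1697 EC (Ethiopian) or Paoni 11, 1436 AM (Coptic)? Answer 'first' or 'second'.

first

The two dates have Julian Day Numbers 2343805 and 2349444 respectively.
Since 2343805 < 2349444, the first date comes first.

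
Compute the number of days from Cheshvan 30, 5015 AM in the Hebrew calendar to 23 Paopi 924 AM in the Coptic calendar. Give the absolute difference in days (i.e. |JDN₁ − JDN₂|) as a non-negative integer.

JDN of the first date = 2179397.
JDN of the second date = 2162208.
|2162208 − 2179397| = 17189.

17189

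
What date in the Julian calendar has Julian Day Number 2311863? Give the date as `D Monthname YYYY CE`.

JDN 2311863 is 25 July 1617 in the Gregorian calendar.
In the Julian calendar that day is 15 July 1617 CE.

15 July 1617 CE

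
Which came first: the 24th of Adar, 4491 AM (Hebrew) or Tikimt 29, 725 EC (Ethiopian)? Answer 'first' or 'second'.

first

First date → JDN 1988121; second date → JDN 1988720.
JDN 1988121 < JDN 1988720, so the first date is earlier.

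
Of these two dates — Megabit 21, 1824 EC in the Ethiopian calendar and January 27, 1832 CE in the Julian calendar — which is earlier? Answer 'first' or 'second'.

second

The two dates have Julian Day Numbers 2390272 and 2390222 respectively.
Since 2390222 < 2390272, the second date comes first.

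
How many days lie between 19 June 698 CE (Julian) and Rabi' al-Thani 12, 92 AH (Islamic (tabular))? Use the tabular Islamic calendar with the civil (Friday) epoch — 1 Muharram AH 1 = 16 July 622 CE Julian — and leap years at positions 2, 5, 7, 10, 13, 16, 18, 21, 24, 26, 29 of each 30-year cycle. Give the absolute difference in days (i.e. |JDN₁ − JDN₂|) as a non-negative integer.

First date → JDN 1976172; second date → JDN 1980787.
The interval is |1976172 − 1980787| = 4615 days.

4615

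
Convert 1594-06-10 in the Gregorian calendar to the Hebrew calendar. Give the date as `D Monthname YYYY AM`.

22 Sivan 5354 AM

Julian Day Number of the source date = 2303417.
Converting JDN 2303417 to the Hebrew calendar gives 22 Sivan 5354 AM.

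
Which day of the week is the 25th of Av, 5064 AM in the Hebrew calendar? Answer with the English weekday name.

Equivalently 5 August 1304 Gregorian, JDN 2197553.
JDN 2197553 mod 7 = 1, and JDN 0 was a Monday, so this is a Tuesday.

Tuesday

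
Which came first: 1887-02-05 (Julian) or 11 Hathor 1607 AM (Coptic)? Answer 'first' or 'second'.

first

The two dates have Julian Day Numbers 2410320 and 2411691 respectively.
Since 2410320 < 2411691, the first date comes first.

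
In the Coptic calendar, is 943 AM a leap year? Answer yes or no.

yes

943 mod 4 = 3; in the Coptic calendar a year is leap when year mod 4 = 3, so it is a leap year.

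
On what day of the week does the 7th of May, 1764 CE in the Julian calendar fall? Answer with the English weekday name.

Friday

This is JDN 2365486 (18 May 1764 Gregorian).
2365486 ≡ 4 (mod 7); counting from Monday = 0 gives Friday.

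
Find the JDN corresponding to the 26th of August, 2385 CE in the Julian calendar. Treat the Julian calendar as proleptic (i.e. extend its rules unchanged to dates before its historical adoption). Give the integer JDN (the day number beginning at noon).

2592417

Equivalently 11 September 2385 (Gregorian).
JDN 2451545 is 1 January 2000 CE (Gregorian); the target day is +140872 days from there, so JDN = 2592417.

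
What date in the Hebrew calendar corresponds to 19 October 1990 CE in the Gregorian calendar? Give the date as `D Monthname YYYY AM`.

Julian Day Number of the source date = 2448184.
Converting JDN 2448184 to the Hebrew calendar gives 30 Tishrei 5751 AM.

30 Tishrei 5751 AM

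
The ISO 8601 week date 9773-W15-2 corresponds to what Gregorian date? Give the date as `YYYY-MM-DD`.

9773-04-13

ISO week 1 of 9773 is the week containing the first Thursday of 9773.
Week 15, day 2 (Tuesday) lands on 9773-04-13.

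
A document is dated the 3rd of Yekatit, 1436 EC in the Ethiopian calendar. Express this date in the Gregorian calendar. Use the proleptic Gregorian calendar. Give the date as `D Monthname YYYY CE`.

7 February 1444 CE

Both dates share Julian Day Number 2248507; in the Gregorian calendar that is 7 February 1444 CE.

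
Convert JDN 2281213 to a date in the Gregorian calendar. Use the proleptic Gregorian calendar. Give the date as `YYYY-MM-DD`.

Counting from JDN 2299161 = 15 Oct 1582 gives an offset of -17948 days.

1533-08-25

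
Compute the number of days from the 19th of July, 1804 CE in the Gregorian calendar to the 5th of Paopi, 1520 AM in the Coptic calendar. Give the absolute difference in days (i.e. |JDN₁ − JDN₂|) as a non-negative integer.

JDN of the first date = 2380157.
JDN of the second date = 2379879.
|2379879 − 2380157| = 278.

278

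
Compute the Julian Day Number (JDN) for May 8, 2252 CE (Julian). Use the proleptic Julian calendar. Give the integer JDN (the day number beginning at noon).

Equivalently 23 May 2252 (Gregorian).
JDN 2400001 is 17 November 1858 CE (Gregorian), MJD 0; the target day is +143728 days from there, so JDN = 2543729.

2543729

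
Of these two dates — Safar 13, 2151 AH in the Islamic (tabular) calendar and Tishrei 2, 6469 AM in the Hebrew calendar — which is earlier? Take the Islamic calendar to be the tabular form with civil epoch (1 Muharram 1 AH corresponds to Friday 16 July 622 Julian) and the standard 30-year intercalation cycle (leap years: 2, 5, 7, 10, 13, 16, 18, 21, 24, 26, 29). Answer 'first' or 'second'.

first

First date → JDN 2710370; second date → JDN 2710418.
JDN 2710370 < JDN 2710418, so the first date is earlier.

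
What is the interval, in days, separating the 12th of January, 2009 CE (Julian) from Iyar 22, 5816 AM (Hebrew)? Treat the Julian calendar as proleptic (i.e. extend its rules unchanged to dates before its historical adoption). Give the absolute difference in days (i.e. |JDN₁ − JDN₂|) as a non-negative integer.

JDN of the first date = 2454857.
JDN of the second date = 2472127.
|2472127 − 2454857| = 17270.

17270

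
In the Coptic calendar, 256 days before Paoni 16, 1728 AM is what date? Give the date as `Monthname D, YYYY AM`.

Counting 256 days back from JDN 2456102 reaches JDN 2455846, which is Thout 30, 1728 AM.

Thout 30, 1728 AM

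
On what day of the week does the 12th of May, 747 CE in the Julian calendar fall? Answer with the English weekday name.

In the proleptic Gregorian calendar this is 16 May 747 (JDN 1994031).
JDN 1994031 mod 7 = 4, and JDN 0 was a Monday, so this is a Friday.

Friday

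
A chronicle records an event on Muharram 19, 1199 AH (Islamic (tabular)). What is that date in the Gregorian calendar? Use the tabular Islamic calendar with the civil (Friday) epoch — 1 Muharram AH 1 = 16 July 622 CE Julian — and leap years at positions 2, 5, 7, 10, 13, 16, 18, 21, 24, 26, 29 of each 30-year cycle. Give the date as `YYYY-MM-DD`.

1784-12-02

Julian Day Number of the source date = 2372989.
Converting JDN 2372989 to the Gregorian calendar gives 2 December 1784 CE.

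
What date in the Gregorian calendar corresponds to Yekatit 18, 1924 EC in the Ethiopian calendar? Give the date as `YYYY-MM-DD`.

Julian Day Number of the source date = 2426764.
Converting JDN 2426764 to the Gregorian calendar gives 26 February 1932 CE.

1932-02-26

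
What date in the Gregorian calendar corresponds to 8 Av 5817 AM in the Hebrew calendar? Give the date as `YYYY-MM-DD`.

2057-08-08

Both dates share Julian Day Number 2472584; in the Gregorian calendar that is 8 August 2057 CE.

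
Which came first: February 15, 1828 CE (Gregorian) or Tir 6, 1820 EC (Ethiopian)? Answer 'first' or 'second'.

second

Converting both to JDN: 2388768 vs 2388736; the smaller is the second.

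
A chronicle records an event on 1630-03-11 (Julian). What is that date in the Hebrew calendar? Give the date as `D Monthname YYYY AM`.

8 Nisan 5390 AM

The source date corresponds to 21 March 1630 in the Gregorian calendar (JDN 2316485).
That day falls on 8 Nisan 5390 AM in the Hebrew calendar.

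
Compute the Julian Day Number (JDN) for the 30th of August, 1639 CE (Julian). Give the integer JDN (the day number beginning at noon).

2319944

In the Gregorian calendar the same day is 9 September 1639.
JDN 2400001 is 17 November 1858 CE (Gregorian), MJD 0; the target day is −80057 days from there, so JDN = 2319944.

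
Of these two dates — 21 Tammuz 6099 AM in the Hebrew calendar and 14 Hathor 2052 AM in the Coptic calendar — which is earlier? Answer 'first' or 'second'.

Converting both to JDN: 2575571 vs 2574231; the smaller is the second.

second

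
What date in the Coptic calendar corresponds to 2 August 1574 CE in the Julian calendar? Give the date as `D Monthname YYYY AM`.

Julian Day Number of the source date = 2296175.
Converting JDN 2296175 to the Coptic calendar gives 9 Mesori 1290 AM.

9 Mesori 1290 AM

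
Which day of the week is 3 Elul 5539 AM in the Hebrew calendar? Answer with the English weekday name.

Sunday

In the Gregorian calendar this is 15 August 1779 (JDN 2371053).
2371053 ≡ 6 (mod 7); counting from Monday = 0 gives Sunday.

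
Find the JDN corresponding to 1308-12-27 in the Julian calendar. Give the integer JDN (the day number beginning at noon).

2199166

Equivalently 4 January 1309 (proleptic Gregorian).
JDN 2451545 is 1 January 2000 CE (Gregorian); the target day is −252379 days from there, so JDN = 2199166.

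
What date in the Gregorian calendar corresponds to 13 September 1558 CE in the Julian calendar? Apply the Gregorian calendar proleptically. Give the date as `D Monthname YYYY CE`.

23 September 1558 CE

For dates in this range the Gregorian date is 10 days ahead of the Julian.
13 September 1558 Julian + 10 days → 23 September 1558 Gregorian.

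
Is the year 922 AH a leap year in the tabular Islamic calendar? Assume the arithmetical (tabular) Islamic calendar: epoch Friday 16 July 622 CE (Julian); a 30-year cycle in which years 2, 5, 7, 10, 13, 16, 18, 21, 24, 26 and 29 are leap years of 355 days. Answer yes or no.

Year 922 AH is year 22 of its 30-year cycle; leap positions are 2, 5, 7, 10, 13, 16, 18, 21, 24, 26, 29, so it is a common year (354 days).

no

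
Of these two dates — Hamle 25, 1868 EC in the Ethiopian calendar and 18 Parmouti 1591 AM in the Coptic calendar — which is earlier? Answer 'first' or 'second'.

The two dates have Julian Day Numbers 2406467 and 2406004 respectively.
Since 2406004 < 2406467, the second date comes first.

second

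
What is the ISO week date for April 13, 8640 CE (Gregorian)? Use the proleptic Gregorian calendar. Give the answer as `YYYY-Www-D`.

The weekday is Monday (ISO weekday 1).
That Monday belongs to ISO week 16 of ISO year 8640.

8640-W16-1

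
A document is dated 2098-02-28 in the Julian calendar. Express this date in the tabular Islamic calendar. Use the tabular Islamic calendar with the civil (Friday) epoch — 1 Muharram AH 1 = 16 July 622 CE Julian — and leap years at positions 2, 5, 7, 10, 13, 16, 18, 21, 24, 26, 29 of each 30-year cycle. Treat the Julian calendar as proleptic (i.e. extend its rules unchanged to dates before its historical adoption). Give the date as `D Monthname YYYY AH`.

10 Dhu al-Hijjah 1521 AH

Julian Day Number of the source date = 2487411.
Converting JDN 2487411 to the tabular Islamic calendar gives 10 Dhu al-Hijjah 1521 AH.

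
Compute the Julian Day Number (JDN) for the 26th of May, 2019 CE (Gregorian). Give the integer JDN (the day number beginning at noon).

JDN 2400001 is 17 November 1858 CE (Gregorian), MJD 0; the target day is +58629 days from there, so JDN = 2458630.

2458630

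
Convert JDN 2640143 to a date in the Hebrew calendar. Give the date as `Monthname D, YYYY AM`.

Iyar 10, 6276 AM

The Gregorian equivalent of JDN 2640143 is 13 May 2516.
In the Hebrew calendar that day is Iyar 10, 6276 AM.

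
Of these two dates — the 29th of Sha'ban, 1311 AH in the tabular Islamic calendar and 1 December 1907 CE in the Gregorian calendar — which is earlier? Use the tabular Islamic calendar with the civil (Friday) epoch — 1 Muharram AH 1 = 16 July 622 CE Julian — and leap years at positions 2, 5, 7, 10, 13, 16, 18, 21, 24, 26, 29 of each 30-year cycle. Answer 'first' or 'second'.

The two dates have Julian Day Numbers 2412895 and 2417911 respectively.
Since 2412895 < 2417911, the first date comes first.

first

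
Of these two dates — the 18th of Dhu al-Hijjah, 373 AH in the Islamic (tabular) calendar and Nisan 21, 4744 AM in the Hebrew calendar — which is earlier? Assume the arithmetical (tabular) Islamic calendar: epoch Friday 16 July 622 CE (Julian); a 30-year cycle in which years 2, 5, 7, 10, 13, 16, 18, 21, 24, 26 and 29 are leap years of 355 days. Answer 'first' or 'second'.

The two dates have Julian Day Numbers 2080606 and 2080549 respectively.
Since 2080549 < 2080606, the second date comes first.

second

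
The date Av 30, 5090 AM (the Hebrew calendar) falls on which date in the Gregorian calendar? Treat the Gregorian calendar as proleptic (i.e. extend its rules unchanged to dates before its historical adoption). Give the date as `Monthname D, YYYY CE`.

Both dates share Julian Day Number 2207068; in the Gregorian calendar that is 24 August 1330 CE.

August 24, 1330 CE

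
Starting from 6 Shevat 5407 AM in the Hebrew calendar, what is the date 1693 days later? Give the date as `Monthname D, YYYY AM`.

Counting 1693 days forward from JDN 2322626 reaches JDN 2324319, which is Elul 15, 5411 AM.

Elul 15, 5411 AM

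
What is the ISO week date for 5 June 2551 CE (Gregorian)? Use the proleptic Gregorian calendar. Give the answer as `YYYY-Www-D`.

2551-W22-6

The weekday is Saturday (ISO weekday 6).
That Saturday belongs to ISO week 22 of ISO year 2551.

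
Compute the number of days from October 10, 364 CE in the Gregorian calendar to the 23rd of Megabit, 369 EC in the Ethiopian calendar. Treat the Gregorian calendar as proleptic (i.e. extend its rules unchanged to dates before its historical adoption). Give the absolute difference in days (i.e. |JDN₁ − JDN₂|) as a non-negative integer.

4544

First date → JDN 1854291; second date → JDN 1858835.
The interval is |1854291 − 1858835| = 4544 days.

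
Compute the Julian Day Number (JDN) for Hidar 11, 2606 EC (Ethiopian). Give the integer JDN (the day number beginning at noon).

2675767

In the Gregorian calendar the same day is 25 November 2613.
JDN 2400001 is 17 November 1858 CE (Gregorian), MJD 0; the target day is +275766 days from there, so JDN = 2675767.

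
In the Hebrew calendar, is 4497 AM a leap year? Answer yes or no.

no

Hebrew year 4497 is year 13 of its 19-year Metonic cycle; leap years are at positions 3, 6, 8, 11, 14, 17, 19, so it is a common year (12 months).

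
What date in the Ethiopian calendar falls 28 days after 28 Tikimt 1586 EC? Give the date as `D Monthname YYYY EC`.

26 Hidar 1586 EC

The starting date is JDN 2303199; 2303199 + 28 = 2303227.
JDN 2303227 corresponds to 26 Hidar 1586 EC.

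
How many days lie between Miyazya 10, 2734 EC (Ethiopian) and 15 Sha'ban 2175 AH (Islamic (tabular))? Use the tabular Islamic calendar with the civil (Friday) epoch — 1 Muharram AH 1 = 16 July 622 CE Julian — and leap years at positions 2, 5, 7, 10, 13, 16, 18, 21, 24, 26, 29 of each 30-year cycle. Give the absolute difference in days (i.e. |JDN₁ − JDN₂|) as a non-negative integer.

3614

First date → JDN 2722668; second date → JDN 2719054.
The interval is |2722668 − 2719054| = 3614 days.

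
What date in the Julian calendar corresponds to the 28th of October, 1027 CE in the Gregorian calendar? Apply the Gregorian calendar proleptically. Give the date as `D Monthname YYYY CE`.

22 October 1027 CE

For dates in this range the Gregorian date is 6 days ahead of the Julian.
28 October 1027 Gregorian − 6 days → 22 October 1027 Julian.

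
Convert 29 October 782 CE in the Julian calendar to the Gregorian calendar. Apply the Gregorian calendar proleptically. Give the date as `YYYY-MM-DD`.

0782-11-02

For dates in this range the Gregorian date is 4 days ahead of the Julian.
29 October 782 Julian + 4 days → 2 November 782 Gregorian.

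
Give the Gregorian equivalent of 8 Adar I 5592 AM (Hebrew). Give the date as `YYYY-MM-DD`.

Both dates share Julian Day Number 2390223; in the Gregorian calendar that is 9 February 1832 CE.

1832-02-09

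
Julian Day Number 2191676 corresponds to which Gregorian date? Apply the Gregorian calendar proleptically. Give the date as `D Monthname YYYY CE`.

Counting from JDN 2299161 = 15 Oct 1582 gives an offset of -107485 days.

2 July 1288 CE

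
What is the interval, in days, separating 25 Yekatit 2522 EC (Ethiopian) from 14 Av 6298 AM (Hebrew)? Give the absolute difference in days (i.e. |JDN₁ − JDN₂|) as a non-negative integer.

3077

JDN of the first date = 2645190.
JDN of the second date = 2648267.
|2648267 − 2645190| = 3077.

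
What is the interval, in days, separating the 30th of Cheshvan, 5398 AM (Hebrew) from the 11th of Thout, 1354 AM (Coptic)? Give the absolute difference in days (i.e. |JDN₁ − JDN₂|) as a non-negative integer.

60

First date → JDN 2319283; second date → JDN 2319223.
The interval is |2319283 − 2319223| = 60 days.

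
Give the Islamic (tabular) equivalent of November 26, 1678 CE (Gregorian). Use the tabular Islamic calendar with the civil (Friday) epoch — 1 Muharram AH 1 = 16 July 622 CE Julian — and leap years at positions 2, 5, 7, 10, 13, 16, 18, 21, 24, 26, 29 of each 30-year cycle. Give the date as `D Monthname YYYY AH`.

11 Shawwal 1089 AH

Julian Day Number of the source date = 2334267.
Converting JDN 2334267 to the tabular Islamic calendar gives 11 Shawwal 1089 AH.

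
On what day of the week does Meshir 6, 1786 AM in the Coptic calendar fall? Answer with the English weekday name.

This is JDN 2477156 (13 February 2070 Gregorian).
JDN 2477156 mod 7 = 3, and JDN 0 was a Monday, so this is a Thursday.

Thursday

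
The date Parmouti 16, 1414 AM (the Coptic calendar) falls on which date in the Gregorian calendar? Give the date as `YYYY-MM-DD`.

1698-04-21

Julian Day Number of the source date = 2341353.
Converting JDN 2341353 to the Gregorian calendar gives 21 April 1698 CE.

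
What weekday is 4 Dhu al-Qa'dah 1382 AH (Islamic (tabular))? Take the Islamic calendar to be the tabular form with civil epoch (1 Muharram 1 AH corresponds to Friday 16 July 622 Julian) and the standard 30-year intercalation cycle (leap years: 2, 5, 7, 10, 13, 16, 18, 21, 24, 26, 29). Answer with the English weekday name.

Friday

In the Gregorian calendar this is 29 March 1963 (JDN 2438118).
2438118 ≡ 4 (mod 7); counting from Monday = 0 gives Friday.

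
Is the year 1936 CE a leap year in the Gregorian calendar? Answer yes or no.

yes

1936 is divisible by 4 and not by 100, so it is a leap year.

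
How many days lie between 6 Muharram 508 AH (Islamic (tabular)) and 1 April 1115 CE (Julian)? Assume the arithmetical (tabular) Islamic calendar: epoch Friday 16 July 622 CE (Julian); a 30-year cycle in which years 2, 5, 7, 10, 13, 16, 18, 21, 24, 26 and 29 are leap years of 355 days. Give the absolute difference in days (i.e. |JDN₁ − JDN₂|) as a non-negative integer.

First date → JDN 2128109; second date → JDN 2128402.
The interval is |2128109 − 2128402| = 293 days.

293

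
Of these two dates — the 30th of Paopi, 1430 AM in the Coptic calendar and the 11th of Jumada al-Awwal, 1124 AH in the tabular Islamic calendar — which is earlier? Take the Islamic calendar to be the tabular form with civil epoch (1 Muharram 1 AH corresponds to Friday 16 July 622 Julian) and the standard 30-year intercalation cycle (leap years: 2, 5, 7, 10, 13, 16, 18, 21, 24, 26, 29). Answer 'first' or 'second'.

The two dates have Julian Day Numbers 2347031 and 2346522 respectively.
Since 2346522 < 2347031, the second date comes first.

second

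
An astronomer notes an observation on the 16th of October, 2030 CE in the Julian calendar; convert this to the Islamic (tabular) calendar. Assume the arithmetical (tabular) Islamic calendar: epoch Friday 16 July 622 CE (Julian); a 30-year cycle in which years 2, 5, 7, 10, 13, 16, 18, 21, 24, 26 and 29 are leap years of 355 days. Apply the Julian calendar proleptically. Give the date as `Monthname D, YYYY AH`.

Rajab 2, 1452 AH

Julian Day Number of the source date = 2462804.
Converting JDN 2462804 to the tabular Islamic calendar gives 2 Rajab 1452 AH.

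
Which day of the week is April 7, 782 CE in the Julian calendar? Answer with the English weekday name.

Equivalently 11 April 782 Gregorian, JDN 2006780.
Since JDN mod 7 = 6 (0 = Monday), the day is Sunday.

Sunday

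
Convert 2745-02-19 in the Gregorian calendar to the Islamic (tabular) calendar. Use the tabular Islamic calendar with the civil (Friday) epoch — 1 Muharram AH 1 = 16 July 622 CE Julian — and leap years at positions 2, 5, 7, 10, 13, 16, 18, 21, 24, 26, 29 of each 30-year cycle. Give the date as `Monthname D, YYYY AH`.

Both dates share Julian Day Number 2723700; in the tabular Islamic calendar that is 25 Ramadan 2188 AH.

Ramadan 25, 2188 AH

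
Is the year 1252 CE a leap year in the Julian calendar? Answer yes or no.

yes

1252 mod 4 = 0, so it is a leap year in the Julian calendar.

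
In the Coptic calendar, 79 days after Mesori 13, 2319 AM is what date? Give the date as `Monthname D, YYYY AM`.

Paopi 26, 2320 AM

The starting date is JDN 2672021; 2672021 + 79 = 2672100.
JDN 2672100 corresponds to Paopi 26, 2320 AM.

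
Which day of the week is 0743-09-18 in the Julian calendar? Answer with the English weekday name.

Wednesday

Equivalently 22 September 743 Gregorian, JDN 1992699.
JDN 1992699 mod 7 = 2, and JDN 0 was a Monday, so this is a Wednesday.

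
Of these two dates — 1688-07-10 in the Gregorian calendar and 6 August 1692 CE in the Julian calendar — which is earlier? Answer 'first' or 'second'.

The two dates have Julian Day Numbers 2337781 and 2339279 respectively.
Since 2337781 < 2339279, the first date comes first.

first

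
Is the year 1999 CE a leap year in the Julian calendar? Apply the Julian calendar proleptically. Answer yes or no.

1999 mod 4 = 3, so it is a common year in the Julian calendar.

no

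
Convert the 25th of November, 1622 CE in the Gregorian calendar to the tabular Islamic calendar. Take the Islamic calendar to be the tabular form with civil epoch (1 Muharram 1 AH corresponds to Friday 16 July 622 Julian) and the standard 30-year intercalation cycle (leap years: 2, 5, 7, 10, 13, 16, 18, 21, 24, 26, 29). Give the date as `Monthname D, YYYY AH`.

Julian Day Number of the source date = 2313812.
Converting JDN 2313812 to the tabular Islamic calendar gives 21 Muharram 1032 AH.

Muharram 21, 1032 AH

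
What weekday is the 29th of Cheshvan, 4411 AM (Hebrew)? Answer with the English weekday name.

Saturday

This is JDN 1958773 (2 November 650 Gregorian).
Since JDN mod 7 = 5 (0 = Monday), the day is Saturday.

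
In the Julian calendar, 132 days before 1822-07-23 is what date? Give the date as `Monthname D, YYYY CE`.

Counting 132 days back from JDN 2386747 reaches JDN 2386615, which is March 13, 1822 CE.

March 13, 1822 CE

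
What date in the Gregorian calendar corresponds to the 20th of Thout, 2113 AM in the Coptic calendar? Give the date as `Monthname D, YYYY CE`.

Both dates share Julian Day Number 2596457; in the Gregorian calendar that is 3 October 2396 CE.

October 3, 2396 CE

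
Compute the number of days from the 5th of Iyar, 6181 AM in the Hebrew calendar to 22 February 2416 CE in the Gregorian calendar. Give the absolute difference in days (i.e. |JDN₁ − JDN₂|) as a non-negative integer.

First date → JDN 2605439; second date → JDN 2603538.
The interval is |2605439 − 2603538| = 1901 days.

1901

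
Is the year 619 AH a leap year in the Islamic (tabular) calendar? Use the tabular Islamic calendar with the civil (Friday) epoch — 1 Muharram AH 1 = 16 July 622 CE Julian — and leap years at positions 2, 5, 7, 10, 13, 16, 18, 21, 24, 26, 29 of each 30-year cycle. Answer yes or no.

Year 619 AH is year 19 of its 30-year cycle; leap positions are 2, 5, 7, 10, 13, 16, 18, 21, 24, 26, 29, so it is a common year (354 days).

no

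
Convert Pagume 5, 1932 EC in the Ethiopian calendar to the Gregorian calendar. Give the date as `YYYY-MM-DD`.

Julian Day Number of the source date = 2429883.
Converting JDN 2429883 to the Gregorian calendar gives 10 September 1940 CE.

1940-09-10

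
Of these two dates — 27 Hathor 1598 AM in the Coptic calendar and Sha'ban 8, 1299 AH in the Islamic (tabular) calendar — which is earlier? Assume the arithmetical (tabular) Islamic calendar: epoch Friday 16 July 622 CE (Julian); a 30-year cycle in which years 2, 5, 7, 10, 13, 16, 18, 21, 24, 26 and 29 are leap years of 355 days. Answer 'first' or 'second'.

first

The two dates have Julian Day Numbers 2408420 and 2408622 respectively.
Since 2408420 < 2408622, the first date comes first.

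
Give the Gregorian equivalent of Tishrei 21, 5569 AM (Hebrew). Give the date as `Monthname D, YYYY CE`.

October 12, 1808 CE

Julian Day Number of the source date = 2381703.
Converting JDN 2381703 to the Gregorian calendar gives 12 October 1808 CE.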